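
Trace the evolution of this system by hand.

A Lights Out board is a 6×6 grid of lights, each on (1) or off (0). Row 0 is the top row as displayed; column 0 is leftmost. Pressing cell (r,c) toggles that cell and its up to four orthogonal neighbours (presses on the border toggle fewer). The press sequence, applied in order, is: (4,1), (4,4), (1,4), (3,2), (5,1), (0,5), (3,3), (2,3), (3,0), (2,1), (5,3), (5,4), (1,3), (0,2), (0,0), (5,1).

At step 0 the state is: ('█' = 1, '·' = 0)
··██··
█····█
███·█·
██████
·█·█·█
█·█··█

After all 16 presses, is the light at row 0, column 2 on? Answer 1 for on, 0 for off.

0

gen 0: ··██··
█····█
███·█·
██████
·█·█·█
█·█··█
gen 1: ··██··
█····█
███·█·
█·████
█·██·█
███··█
gen 2: ··██··
█····█
███·█·
█·██·█
█·█·█·
███·██
gen 3: ··███·
█··██·
███···
█·██·█
█·█·█·
███·██
gen 4: ··███·
█··██·
██····
██···█
█···█·
███·██
gen 5: ··███·
█··██·
██····
██···█
██··█·
····██
gen 6: ··██·█
█··███
██····
██···█
██··█·
····██
gen 7: ··██·█
█··███
██·█··
██████
██·██·
····██
gen 8: ··██·█
█···██
███·█·
███·██
██·██·
····██
gen 9: ··██·█
█···██
·██·█·
··█·██
·█·██·
····██
gen 10: ··██·█
██··██
█···█·
·██·██
·█·██·
····██
gen 11: ··██·█
██··██
█···█·
·██·██
·█··█·
··██·█
gen 12: ··██·█
██··██
█···█·
·██·██
·█····
··█·█·
gen 13: ··█··█
████·█
█··██·
·██·██
·█····
··█·█·
gen 14: ·█·█·█
██·█·█
█··██·
·██·██
·█····
··█·█·
gen 15: █··█·█
·█·█·█
█··██·
·██·██
·█····
··█·█·
gen 16: █··█·█
·█·█·█
█··██·
·██·██
······
██··█·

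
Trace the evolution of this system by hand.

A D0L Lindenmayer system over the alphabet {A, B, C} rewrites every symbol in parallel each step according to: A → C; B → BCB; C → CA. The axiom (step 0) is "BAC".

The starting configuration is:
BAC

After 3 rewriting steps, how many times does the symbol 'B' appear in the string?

0) BAC
1) BCBCCA
2) BCBCABCBCACAC
3) BCBCABCBCACBCBCABCBCACCACCA

8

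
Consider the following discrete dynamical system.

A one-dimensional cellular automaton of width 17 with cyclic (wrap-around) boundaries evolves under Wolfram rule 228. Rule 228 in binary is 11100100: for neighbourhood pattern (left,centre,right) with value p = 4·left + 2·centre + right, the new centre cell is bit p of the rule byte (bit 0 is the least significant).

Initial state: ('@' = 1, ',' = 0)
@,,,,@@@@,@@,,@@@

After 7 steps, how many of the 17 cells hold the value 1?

k=0  @,,,,@@@@,@@,,@@@
k=1  @,,,,,@@@@,@,,,@@
k=2  @,,,,,,@@@@@,,,,@
k=3  @,,,,,,,@@@@,,,,,
k=4  @,,,,,,,,@@@,,,,,
k=5  @,,,,,,,,,@@,,,,,
k=6  @,,,,,,,,,,@,,,,,
k=7  @,,,,,,,,,,@,,,,,

2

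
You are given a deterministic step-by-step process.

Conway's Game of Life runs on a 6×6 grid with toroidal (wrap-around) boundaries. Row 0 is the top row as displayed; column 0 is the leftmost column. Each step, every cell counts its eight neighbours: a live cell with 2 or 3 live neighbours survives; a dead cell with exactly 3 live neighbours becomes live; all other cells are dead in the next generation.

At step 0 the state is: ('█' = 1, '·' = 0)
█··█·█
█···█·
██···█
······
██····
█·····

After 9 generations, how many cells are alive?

[0] █··█·█
█···█·
██···█
······
██····
█·····
[1] ██··█·
····█·
██···█
·····█
██····
······
[2] ·····█
····█·
█···██
·····█
█·····
·····█
[3] ····██
█···█·
█···█·
····█·
█····█
█····█
[4] ····█·
█··██·
···██·
█···█·
█···█·
······
[5] ···███
······
······
····█·
······
·····█
[6] ····██
····█·
······
······
······
·····█
[7] ····██
····██
······
······
······
····██
[8] █··█··
····██
······
······
······
····██
[9] █··█··
····██
······
······
······
····██

6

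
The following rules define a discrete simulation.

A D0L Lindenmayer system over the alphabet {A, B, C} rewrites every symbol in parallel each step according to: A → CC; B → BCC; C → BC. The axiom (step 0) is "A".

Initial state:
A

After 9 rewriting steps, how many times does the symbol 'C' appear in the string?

0) A
1) CC
2) BCBC
3) BCCBCBCCBC
4) BCCBCBCBCCBCBCCBCBCBCCBC
5) BCCBCBCBCCBCBCCBCBCCBCBCBCCBCBCCBCBCBCCBCBCCBCBCCBCBCBCCBC
6) BCCBCBCBCCBCBCCBCBCCBCBCBCCBCBCCBCBCBCCBCBCCBCBCBCCBCBCCBC…BCCBCBCCBCBCBCCBCBCCBCBCBCCBCBCCBCBCBCCBCBCCBCBCCBCBCBCCBC  (len 140)
7) BCCBCBCBCCBCBCCBCBCCBCBCBCCBCBCCBCBCBCCBCBCCBCBCBCCBCBCCBC…BCCBCBCCBCBCBCCBCBCCBCBCBCCBCBCCBCBCBCCBCBCCBCBCCBCBCBCCBC  (len 338)
8) BCCBCBCBCCBCBCCBCBCCBCBCBCCBCBCCBCBCBCCBCBCCBCBCBCCBCBCCBC…BCCBCBCCBCBCBCCBCBCCBCBCBCCBCBCCBCBCBCCBCBCCBCBCCBCBCBCCBC  (len 816)
9) BCCBCBCBCCBCBCCBCBCCBCBCBCCBCBCCBCBCBCCBCBCCBCBCBCCBCBCCBC…BCCBCBCCBCBCBCCBCBCCBCBCBCCBCBCCBCBCBCCBCBCCBCBCCBCBCBCCBC  (len 1970)

1154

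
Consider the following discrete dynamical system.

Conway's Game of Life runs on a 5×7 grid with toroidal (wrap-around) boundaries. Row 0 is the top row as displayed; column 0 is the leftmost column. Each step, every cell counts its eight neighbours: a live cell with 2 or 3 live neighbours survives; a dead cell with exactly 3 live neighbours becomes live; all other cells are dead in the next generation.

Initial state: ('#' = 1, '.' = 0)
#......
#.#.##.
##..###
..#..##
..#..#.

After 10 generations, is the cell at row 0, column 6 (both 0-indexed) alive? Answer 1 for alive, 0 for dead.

0

0) #......
#.#.##.
##..###
..#..##
..#..#.
1) ...###.
...##..
..#....
..##...
.#...#.
2) ..##.#.
..#..#.
..#.#..
.###...
.....#.
3) ..##.##
.##..#.
....#..
.####..
.#.....
4) #..####
.##..##
....##.
.####..
##...#.
5) ...#...
.##....
#.....#
####..#
.......
6) ..#....
###....
...#..#
.##...#
##.#...
7) ...#...
####...
...#..#
.#.#..#
#..#...
8) #..##..
##.##..
...##.#
...##.#
#..##..
9) #....##
##....#
......#
#.#...#
#.#...#
10) .....#.
.#.....
.....#.
.....#.
.......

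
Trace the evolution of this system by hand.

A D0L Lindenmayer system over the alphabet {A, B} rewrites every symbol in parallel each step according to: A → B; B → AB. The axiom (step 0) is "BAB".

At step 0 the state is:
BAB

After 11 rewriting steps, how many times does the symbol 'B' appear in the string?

377

k=0  BAB
k=1  ABBAB
k=2  BABABBAB
k=3  ABBABBABABBAB
k=4  BABABBABABBABBABABBAB
k=5  ABBABBABABBABBABABBABABBABBABABBAB
k=6  BABABBABABBABBABABBABABBABBABABBABBABABBABABBABBABABBAB
k=7  ABBABBABABBABBABABBABABBABBABABBABBABABBABABBABBABABBABABBABBABABBABBABABBABABBABBABABBAB
k=8  BABABBABABBABBABABBABABBABBABABBABBABABBABABBABBABABBABABB…BABBABABBABABBABBABABBABABBABBABABBABBABABBABABBABBABABBAB  (len 144)
k=9  ABBABBABABBABBABABBABABBABBABABBABBABABBABABBABBABABBABABB…BABBABABBABABBABBABABBABABBABBABABBABBABABBABABBABBABABBAB  (len 233)
k=10  BABABBABABBABBABABBABABBABBABABBABBABABBABABBABBABABBABABB…BABBABABBABABBABBABABBABABBABBABABBABBABABBABABBABBABABBAB  (len 377)
k=11  ABBABBABABBABBABABBABABBABBABABBABBABABBABABBABBABABBABABB…BABBABABBABABBABBABABBABABBABBABABBABBABABBABABBABBABABBAB  (len 610)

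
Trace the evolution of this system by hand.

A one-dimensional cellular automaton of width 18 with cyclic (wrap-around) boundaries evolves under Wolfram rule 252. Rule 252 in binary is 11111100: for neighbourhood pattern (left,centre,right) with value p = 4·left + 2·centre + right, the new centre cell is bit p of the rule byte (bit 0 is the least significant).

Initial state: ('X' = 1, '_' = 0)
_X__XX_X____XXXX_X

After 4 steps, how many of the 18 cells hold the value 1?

18

gen 0: _X__XX_X____XXXX_X
gen 1: XXX_XXXXX___XXXXXX
gen 2: XXXXXXXXXX__XXXXXX
gen 3: XXXXXXXXXXX_XXXXXX
gen 4: XXXXXXXXXXXXXXXXXX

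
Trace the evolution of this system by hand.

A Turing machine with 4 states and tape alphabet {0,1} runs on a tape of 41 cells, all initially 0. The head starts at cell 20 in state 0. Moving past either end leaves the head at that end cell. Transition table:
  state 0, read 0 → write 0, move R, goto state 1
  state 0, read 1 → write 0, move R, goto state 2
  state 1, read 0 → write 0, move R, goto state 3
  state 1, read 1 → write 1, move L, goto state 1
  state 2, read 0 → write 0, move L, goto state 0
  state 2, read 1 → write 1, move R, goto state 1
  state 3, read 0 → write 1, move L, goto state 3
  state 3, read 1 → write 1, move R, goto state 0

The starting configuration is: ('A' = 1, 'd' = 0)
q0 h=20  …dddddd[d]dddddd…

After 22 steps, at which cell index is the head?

2

step 0: q0 h=20  …dddddd[d]dddddd…
step 1: q1 h=21  …dddddd[d]dddddd…
step 2: q3 h=22  …dddddd[d]dddddd…
step 3: q3 h=21  …dddddd[d]Addddd…
step 4: q3 h=20  …dddddd[d]AAdddd…
step 5: q3 h=19  …dddddd[d]AAAddd…
step 6: q3 h=18  …dddddd[d]AAAAdd…
step 7: q3 h=17  …dddddd[d]AAAAAd…
step 8: q3 h=16  …dddddd[d]AAAAAA…
step 9: q3 h=15  …dddddd[d]AAAAAA…
step 10: q3 h=14  …dddddd[d]AAAAAA…
step 11: q3 h=13  …dddddd[d]AAAAAA…
step 12: q3 h=12  …dddddd[d]AAAAAA…
step 13: q3 h=11  …dddddd[d]AAAAAA…
step 14: q3 h=10  …dddddd[d]AAAAAA…
step 15: q3 h= 9  …dddddd[d]AAAAAA…
step 16: q3 h= 8  …dddddd[d]AAAAAA…
step 17: q3 h= 7  …dddddd[d]AAAAAA…
step 18: q3 h= 6  |dddddd[d]AAAAAA…
step 19: q3 h= 5  |ddddd[d]AAAAAA…
step 20: q3 h= 4  |dddd[d]AAAAAA…
step 21: q3 h= 3  |ddd[d]AAAAAA…
step 22: q3 h= 2  |dd[d]AAAAAA…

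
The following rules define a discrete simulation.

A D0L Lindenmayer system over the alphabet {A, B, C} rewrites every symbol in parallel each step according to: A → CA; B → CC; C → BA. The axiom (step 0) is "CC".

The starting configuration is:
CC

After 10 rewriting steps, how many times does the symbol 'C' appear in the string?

[0] CC
[1] BABA
[2] CCCACCCA
[3] BABABACABABABACA
[4] CCCACCCACCCABACACCCACCCACCCABACA
[5] BABABACABABABACABABABACACCCABACABABABACABABABACABABABACACCCABACA
[6] CCCACCCACCCABACACCCACCCACCCABACACCCACCCACCCABACABABABACACC…CACCCABACACCCACCCACCCABACACCCACCCACCCABACABABABACACCCABACA  (len 128)
[7] BABABACABABABACABABABACACCCABACABABABACABABABACABABABACACC…CABABABACABABABACACCCABACACCCACCCACCCABACABABABACACCCABACA  (len 256)
[8] CCCACCCACCCABACACCCACCCACCCABACACCCACCCACCCABACABABABACACC…CABABABACABABABACACCCABACACCCACCCACCCABACABABABACACCCABACA  (len 512)
[9] BABABACABABABACABABABACACCCABACABABABACABABABACABABABACACC…CABABABACABABABACACCCABACACCCACCCACCCABACABABABACACCCABACA  (len 1024)
[10] CCCACCCACCCABACACCCACCCACCCABACACCCACCCACCCABACABABABACACC…CABABABACABABABACACCCABACACCCACCCACCCABACABABABACACCCABACA  (len 2048)

948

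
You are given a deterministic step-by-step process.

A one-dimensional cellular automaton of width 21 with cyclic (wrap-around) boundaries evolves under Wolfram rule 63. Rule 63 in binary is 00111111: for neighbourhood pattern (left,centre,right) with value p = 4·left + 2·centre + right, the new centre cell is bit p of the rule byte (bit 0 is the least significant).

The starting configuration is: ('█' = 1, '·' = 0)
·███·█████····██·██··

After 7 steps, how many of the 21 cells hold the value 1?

0) ·███·█████····██·██··
1) ██··██····█████·██·██
2) ··███·█████····██·██·
3) ███··██····█████·██·█
4) ···███·█████····██·██
5) ████··██····█████·██·
6) █···███·█████····██·█
7) ·████··██····█████·██

13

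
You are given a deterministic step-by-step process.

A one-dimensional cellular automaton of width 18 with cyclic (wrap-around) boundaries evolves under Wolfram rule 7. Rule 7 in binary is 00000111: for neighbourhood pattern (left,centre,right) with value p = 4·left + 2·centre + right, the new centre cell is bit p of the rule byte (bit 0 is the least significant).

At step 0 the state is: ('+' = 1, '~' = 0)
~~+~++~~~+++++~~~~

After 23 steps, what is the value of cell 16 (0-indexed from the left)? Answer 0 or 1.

0

0) ~~+~++~~~+++++~~~~
1) +++~~~~++~~~~~~+++
2) ~~~~+++~~~+++++~~~
3) ++++~~~~++~~~~~~++
4) ~~~~~+++~~~+++++~~
5) +++++~~~~++~~~~~~+
6) ~~~~~~+++~~~+++++~
7) ++++++~~~~++~~~~~~
8) ~~~~~~~+++~~~+++++
9) ~++++++~~~~++~~~~~
10) +~~~~~~~+++~~~++++
11) ~~++++++~~~~++~~~~
12) ++~~~~~~~+++~~~+++
13) ~~~++++++~~~~++~~~
14) +++~~~~~~~+++~~~++
15) ~~~~++++++~~~~++~~
16) ++++~~~~~~~+++~~~+
17) ~~~~~++++++~~~~++~
18) +++++~~~~~~~+++~~~
19) ~~~~~~++++++~~~~++
20) ~+++++~~~~~~~+++~~
21) +~~~~~~++++++~~~~+
22) ~~+++++~~~~~~~+++~
23) ++~~~~~~++++++~~~~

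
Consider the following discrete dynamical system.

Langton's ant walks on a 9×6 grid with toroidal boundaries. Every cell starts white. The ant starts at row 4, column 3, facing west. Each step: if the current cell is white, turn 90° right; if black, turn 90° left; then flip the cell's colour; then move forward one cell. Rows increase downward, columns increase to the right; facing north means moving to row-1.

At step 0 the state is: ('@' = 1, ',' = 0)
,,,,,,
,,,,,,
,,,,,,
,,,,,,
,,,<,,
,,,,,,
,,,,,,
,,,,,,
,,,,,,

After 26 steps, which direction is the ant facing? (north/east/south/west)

east

[0] ,,,,,,
,,,,,,
,,,,,,
,,,,,,
,,,<,,
,,,,,,
,,,,,,
,,,,,,
,,,,,,
[1] ,,,,,,
,,,,,,
,,,,,,
,,,^,,
,,,@,,
,,,,,,
,,,,,,
,,,,,,
,,,,,,
[2] ,,,,,,
,,,,,,
,,,,,,
,,,@>,
,,,@,,
,,,,,,
,,,,,,
,,,,,,
,,,,,,
[3] ,,,,,,
,,,,,,
,,,,,,
,,,@@,
,,,@v,
,,,,,,
,,,,,,
,,,,,,
,,,,,,
[4] ,,,,,,
,,,,,,
,,,,,,
,,,@@,
,,,<@,
,,,,,,
,,,,,,
,,,,,,
,,,,,,
[5] ,,,,,,
,,,,,,
,,,,,,
,,,@@,
,,,,@,
,,,v,,
,,,,,,
,,,,,,
,,,,,,
[6] ,,,,,,
,,,,,,
,,,,,,
,,,@@,
,,,,@,
,,<@,,
,,,,,,
,,,,,,
,,,,,,
[7] ,,,,,,
,,,,,,
,,,,,,
,,,@@,
,,^,@,
,,@@,,
,,,,,,
,,,,,,
,,,,,,
[8] ,,,,,,
,,,,,,
,,,,,,
,,,@@,
,,@>@,
,,@@,,
,,,,,,
,,,,,,
,,,,,,
[9] ,,,,,,
,,,,,,
,,,,,,
,,,@@,
,,@@@,
,,@v,,
,,,,,,
,,,,,,
,,,,,,
[10] ,,,,,,
,,,,,,
,,,,,,
,,,@@,
,,@@@,
,,@,>,
,,,,,,
,,,,,,
,,,,,,
[11] ,,,,,,
,,,,,,
,,,,,,
,,,@@,
,,@@@,
,,@,@,
,,,,v,
,,,,,,
,,,,,,
[12] ,,,,,,
,,,,,,
,,,,,,
,,,@@,
,,@@@,
,,@,@,
,,,<@,
,,,,,,
,,,,,,
[13] ,,,,,,
,,,,,,
,,,,,,
,,,@@,
,,@@@,
,,@^@,
,,,@@,
,,,,,,
,,,,,,
[14] ,,,,,,
,,,,,,
,,,,,,
,,,@@,
,,@@@,
,,@@>,
,,,@@,
,,,,,,
,,,,,,
[15] ,,,,,,
,,,,,,
,,,,,,
,,,@@,
,,@@^,
,,@@,,
,,,@@,
,,,,,,
,,,,,,
[16] ,,,,,,
,,,,,,
,,,,,,
,,,@@,
,,@<,,
,,@@,,
,,,@@,
,,,,,,
,,,,,,
[17] ,,,,,,
,,,,,,
,,,,,,
,,,@@,
,,@,,,
,,@v,,
,,,@@,
,,,,,,
,,,,,,
[18] ,,,,,,
,,,,,,
,,,,,,
,,,@@,
,,@,,,
,,@,>,
,,,@@,
,,,,,,
,,,,,,
[19] ,,,,,,
,,,,,,
,,,,,,
,,,@@,
,,@,,,
,,@,@,
,,,@v,
,,,,,,
,,,,,,
[20] ,,,,,,
,,,,,,
,,,,,,
,,,@@,
,,@,,,
,,@,@,
,,,@,>
,,,,,,
,,,,,,
[21] ,,,,,,
,,,,,,
,,,,,,
,,,@@,
,,@,,,
,,@,@,
,,,@,@
,,,,,v
,,,,,,
[22] ,,,,,,
,,,,,,
,,,,,,
,,,@@,
,,@,,,
,,@,@,
,,,@,@
,,,,<@
,,,,,,
[23] ,,,,,,
,,,,,,
,,,,,,
,,,@@,
,,@,,,
,,@,@,
,,,@^@
,,,,@@
,,,,,,
[24] ,,,,,,
,,,,,,
,,,,,,
,,,@@,
,,@,,,
,,@,@,
,,,@@>
,,,,@@
,,,,,,
[25] ,,,,,,
,,,,,,
,,,,,,
,,,@@,
,,@,,,
,,@,@^
,,,@@,
,,,,@@
,,,,,,
[26] ,,,,,,
,,,,,,
,,,,,,
,,,@@,
,,@,,,
>,@,@@
,,,@@,
,,,,@@
,,,,,,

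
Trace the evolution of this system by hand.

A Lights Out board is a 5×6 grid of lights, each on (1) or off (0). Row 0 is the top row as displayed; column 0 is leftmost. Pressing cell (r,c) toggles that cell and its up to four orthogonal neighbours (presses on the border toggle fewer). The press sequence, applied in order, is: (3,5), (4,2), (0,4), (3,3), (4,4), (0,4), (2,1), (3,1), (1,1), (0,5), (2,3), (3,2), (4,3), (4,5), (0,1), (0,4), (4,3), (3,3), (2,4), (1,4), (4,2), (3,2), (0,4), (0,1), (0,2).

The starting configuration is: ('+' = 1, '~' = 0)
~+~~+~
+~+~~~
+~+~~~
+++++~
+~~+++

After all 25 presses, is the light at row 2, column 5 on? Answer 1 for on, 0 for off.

0

0) ~+~~+~
+~+~~~
+~+~~~
+++++~
+~~+++
1) ~+~~+~
+~+~~~
+~+~~+
++++~+
+~~++~
2) ~+~~+~
+~+~~~
+~+~~+
++~+~+
+++~+~
3) ~+~+~+
+~+~+~
+~+~~+
++~+~+
+++~+~
4) ~+~+~+
+~+~+~
+~++~+
+++~++
+++++~
5) ~+~+~+
+~+~+~
+~++~+
+++~~+
+++~~+
6) ~+~~+~
+~+~~~
+~++~+
+++~~+
+++~~+
7) ~+~~+~
+++~~~
~+~+~+
+~+~~+
+++~~+
8) ~+~~+~
+++~~~
~~~+~+
~+~~~+
+~+~~+
9) ~~~~+~
~~~~~~
~+~+~+
~+~~~+
+~+~~+
10) ~~~~~+
~~~~~+
~+~+~+
~+~~~+
+~+~~+
11) ~~~~~+
~~~+~+
~++~++
~+~+~+
+~+~~+
12) ~~~~~+
~~~+~+
~+~~++
~~+~~+
+~~~~+
13) ~~~~~+
~~~+~+
~+~~++
~~++~+
+~++++
14) ~~~~~+
~~~+~+
~+~~++
~~++~~
+~++~~
15) +++~~+
~+~+~+
~+~~++
~~++~~
+~++~~
16) +++++~
~+~+++
~+~~++
~~++~~
+~++~~
17) +++++~
~+~+++
~+~~++
~~+~~~
+~~~+~
18) +++++~
~+~+++
~+~+++
~~~++~
+~~++~
19) +++++~
~+~+~+
~+~~~~
~~~+~~
+~~++~
20) ++++~~
~+~~+~
~+~~+~
~~~+~~
+~~++~
21) ++++~~
~+~~+~
~+~~+~
~~++~~
+++~+~
22) ++++~~
~+~~+~
~++~+~
~+~~~~
++~~+~
23) +++~++
~+~~~~
~++~+~
~+~~~~
++~~+~
24) ~~~~++
~~~~~~
~++~+~
~+~~~~
++~~+~
25) ~+++++
~~+~~~
~++~+~
~+~~~~
++~~+~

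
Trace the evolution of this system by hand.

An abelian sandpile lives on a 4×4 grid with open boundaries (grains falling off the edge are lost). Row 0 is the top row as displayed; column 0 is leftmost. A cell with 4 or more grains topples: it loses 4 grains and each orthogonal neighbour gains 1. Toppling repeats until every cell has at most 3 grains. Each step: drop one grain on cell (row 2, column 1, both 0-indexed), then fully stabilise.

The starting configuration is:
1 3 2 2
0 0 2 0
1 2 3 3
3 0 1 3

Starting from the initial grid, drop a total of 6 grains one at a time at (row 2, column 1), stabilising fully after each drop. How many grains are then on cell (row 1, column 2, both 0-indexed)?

t=0: 1 3 2 2
0 0 2 0
1 2 3 3
3 0 1 3
t=1: 1 3 2 2
0 0 2 0
1 3 3 3
3 0 1 3
t=2: 1 3 2 2
0 1 3 1
2 1 1 1
3 1 3 0
t=3: 1 3 2 2
0 1 3 1
2 2 1 1
3 1 3 0
t=4: 1 3 2 2
0 1 3 1
2 3 1 1
3 1 3 0
t=5: 1 3 2 2
0 2 3 1
3 0 2 1
3 2 3 0
t=6: 1 3 2 2
0 2 3 1
3 1 2 1
3 2 3 0

3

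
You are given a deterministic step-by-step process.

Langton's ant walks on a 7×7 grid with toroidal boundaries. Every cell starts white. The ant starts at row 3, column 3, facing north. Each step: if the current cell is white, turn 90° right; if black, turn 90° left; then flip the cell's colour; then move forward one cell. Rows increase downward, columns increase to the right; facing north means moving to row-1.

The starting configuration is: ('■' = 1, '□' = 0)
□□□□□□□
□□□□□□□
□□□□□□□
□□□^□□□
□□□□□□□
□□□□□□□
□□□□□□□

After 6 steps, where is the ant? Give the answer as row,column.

2,2

0) □□□□□□□
□□□□□□□
□□□□□□□
□□□^□□□
□□□□□□□
□□□□□□□
□□□□□□□
1) □□□□□□□
□□□□□□□
□□□□□□□
□□□■>□□
□□□□□□□
□□□□□□□
□□□□□□□
2) □□□□□□□
□□□□□□□
□□□□□□□
□□□■■□□
□□□□v□□
□□□□□□□
□□□□□□□
3) □□□□□□□
□□□□□□□
□□□□□□□
□□□■■□□
□□□<■□□
□□□□□□□
□□□□□□□
4) □□□□□□□
□□□□□□□
□□□□□□□
□□□^■□□
□□□■■□□
□□□□□□□
□□□□□□□
5) □□□□□□□
□□□□□□□
□□□□□□□
□□<□■□□
□□□■■□□
□□□□□□□
□□□□□□□
6) □□□□□□□
□□□□□□□
□□^□□□□
□□■□■□□
□□□■■□□
□□□□□□□
□□□□□□□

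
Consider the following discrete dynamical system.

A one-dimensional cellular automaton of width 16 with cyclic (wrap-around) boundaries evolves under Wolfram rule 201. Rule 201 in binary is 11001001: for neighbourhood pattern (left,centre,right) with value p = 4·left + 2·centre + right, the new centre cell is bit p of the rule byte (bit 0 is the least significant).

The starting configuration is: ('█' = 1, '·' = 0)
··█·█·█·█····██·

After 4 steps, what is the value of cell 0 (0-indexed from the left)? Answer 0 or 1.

0

0) ··█·█·█·█····██·
1) █·········██·██·
2) ··███████·██·██·
3) █·███████·██·██·
4) ··███████·██·██·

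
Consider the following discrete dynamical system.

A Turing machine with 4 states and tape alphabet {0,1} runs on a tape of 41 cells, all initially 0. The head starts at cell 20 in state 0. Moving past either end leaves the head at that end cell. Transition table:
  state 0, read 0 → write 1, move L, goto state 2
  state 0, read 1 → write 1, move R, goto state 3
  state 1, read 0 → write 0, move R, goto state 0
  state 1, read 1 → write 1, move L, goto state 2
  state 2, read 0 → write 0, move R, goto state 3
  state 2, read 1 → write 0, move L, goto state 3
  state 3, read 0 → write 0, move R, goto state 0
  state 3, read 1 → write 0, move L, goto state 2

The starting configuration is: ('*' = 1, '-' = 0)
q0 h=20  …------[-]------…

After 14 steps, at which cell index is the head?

22

0) q0 h=20  …------[-]------…
1) q2 h=19  …------[-]*-----…
2) q3 h=20  …------[*]------…
3) q2 h=19  …------[-]------…
4) q3 h=20  …------[-]------…
5) q0 h=21  …------[-]------…
6) q2 h=20  …------[-]*-----…
7) q3 h=21  …------[*]------…
8) q2 h=20  …------[-]------…
9) q3 h=21  …------[-]------…
10) q0 h=22  …------[-]------…
11) q2 h=21  …------[-]*-----…
12) q3 h=22  …------[*]------…
13) q2 h=21  …------[-]------…
14) q3 h=22  …------[-]------…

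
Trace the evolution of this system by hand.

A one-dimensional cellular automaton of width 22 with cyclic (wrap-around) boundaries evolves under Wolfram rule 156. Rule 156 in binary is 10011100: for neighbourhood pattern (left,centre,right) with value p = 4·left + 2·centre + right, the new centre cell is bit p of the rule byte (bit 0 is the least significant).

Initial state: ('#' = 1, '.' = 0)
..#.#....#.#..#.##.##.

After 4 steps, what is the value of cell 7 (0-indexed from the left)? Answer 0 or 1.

0

gen 0: ..#.#....#.#..#.##.##.
gen 1: ..#.##...#.##.#.#..#.#
gen 2: #.#.#.#..#.#..#.##.#.#
gen 3: ..#.#.##.#.##.#.#..#.#
gen 4: #.#.#.#..#.#..#.##.#.#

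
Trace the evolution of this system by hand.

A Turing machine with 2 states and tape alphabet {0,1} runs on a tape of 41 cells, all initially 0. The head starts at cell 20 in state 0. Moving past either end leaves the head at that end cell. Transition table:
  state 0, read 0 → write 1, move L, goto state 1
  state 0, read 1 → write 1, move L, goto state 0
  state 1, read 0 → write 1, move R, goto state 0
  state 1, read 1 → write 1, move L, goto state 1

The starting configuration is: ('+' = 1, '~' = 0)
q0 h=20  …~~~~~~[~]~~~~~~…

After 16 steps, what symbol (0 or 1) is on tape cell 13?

1

0) q0 h=20  …~~~~~~[~]~~~~~~…
1) q1 h=19  …~~~~~~[~]+~~~~~…
2) q0 h=20  …~~~~~+[+]~~~~~~…
3) q0 h=19  …~~~~~~[+]+~~~~~…
4) q0 h=18  …~~~~~~[~]++~~~~…
5) q1 h=17  …~~~~~~[~]+++~~~…
6) q0 h=18  …~~~~~+[+]++~~~~…
7) q0 h=17  …~~~~~~[+]+++~~~…
8) q0 h=16  …~~~~~~[~]++++~~…
9) q1 h=15  …~~~~~~[~]+++++~…
10) q0 h=16  …~~~~~+[+]++++~~…
11) q0 h=15  …~~~~~~[+]+++++~…
12) q0 h=14  …~~~~~~[~]++++++…
13) q1 h=13  …~~~~~~[~]++++++…
14) q0 h=14  …~~~~~+[+]++++++…
15) q0 h=13  …~~~~~~[+]++++++…
16) q0 h=12  …~~~~~~[~]++++++…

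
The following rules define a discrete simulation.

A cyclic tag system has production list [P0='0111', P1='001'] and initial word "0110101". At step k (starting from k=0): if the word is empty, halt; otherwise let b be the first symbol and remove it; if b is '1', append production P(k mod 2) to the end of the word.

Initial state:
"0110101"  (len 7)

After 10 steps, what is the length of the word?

0) "0110101"  (len 7)
1) "110101"  (len 6)
2) "10101001"  (len 8)
3) "01010010111"  (len 11)
4) "1010010111"  (len 10)
5) "0100101110111"  (len 13)
6) "100101110111"  (len 12)
7) "001011101110111"  (len 15)
8) "01011101110111"  (len 14)
9) "1011101110111"  (len 13)
10) "011101110111001"  (len 15)

15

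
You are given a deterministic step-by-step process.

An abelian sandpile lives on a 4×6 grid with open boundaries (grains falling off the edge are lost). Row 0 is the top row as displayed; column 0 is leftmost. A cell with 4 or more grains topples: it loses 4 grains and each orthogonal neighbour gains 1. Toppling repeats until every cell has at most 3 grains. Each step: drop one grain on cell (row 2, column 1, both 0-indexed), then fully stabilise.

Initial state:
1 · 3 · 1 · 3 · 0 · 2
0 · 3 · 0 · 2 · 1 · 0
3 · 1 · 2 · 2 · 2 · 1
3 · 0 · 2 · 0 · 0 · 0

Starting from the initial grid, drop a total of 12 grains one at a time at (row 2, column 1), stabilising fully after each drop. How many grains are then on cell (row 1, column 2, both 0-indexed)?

3

t=0: 1 · 3 · 1 · 3 · 0 · 2
0 · 3 · 0 · 2 · 1 · 0
3 · 1 · 2 · 2 · 2 · 1
3 · 0 · 2 · 0 · 0 · 0
t=1: 1 · 3 · 1 · 3 · 0 · 2
0 · 3 · 0 · 2 · 1 · 0
3 · 2 · 2 · 2 · 2 · 1
3 · 0 · 2 · 0 · 0 · 0
t=2: 1 · 3 · 1 · 3 · 0 · 2
0 · 3 · 0 · 2 · 1 · 0
3 · 3 · 2 · 2 · 2 · 1
3 · 0 · 2 · 0 · 0 · 0
t=3: 2 · 0 · 2 · 3 · 0 · 2
2 · 1 · 1 · 2 · 1 · 0
1 · 2 · 3 · 2 · 2 · 1
0 · 2 · 2 · 0 · 0 · 0
t=4: 2 · 0 · 2 · 3 · 0 · 2
2 · 1 · 1 · 2 · 1 · 0
1 · 3 · 3 · 2 · 2 · 1
0 · 2 · 2 · 0 · 0 · 0
t=5: 2 · 0 · 2 · 3 · 0 · 2
2 · 2 · 2 · 2 · 1 · 0
2 · 1 · 0 · 3 · 2 · 1
0 · 3 · 3 · 0 · 0 · 0
t=6: 2 · 0 · 2 · 3 · 0 · 2
2 · 2 · 2 · 2 · 1 · 0
2 · 2 · 0 · 3 · 2 · 1
0 · 3 · 3 · 0 · 0 · 0
t=7: 2 · 0 · 2 · 3 · 0 · 2
2 · 2 · 2 · 2 · 1 · 0
2 · 3 · 0 · 3 · 2 · 1
0 · 3 · 3 · 0 · 0 · 0
t=8: 2 · 0 · 2 · 3 · 0 · 2
2 · 3 · 2 · 2 · 1 · 0
3 · 1 · 2 · 3 · 2 · 1
1 · 1 · 0 · 1 · 0 · 0
t=9: 2 · 0 · 2 · 3 · 0 · 2
2 · 3 · 2 · 2 · 1 · 0
3 · 2 · 2 · 3 · 2 · 1
1 · 1 · 0 · 1 · 0 · 0
t=10: 2 · 0 · 2 · 3 · 0 · 2
2 · 3 · 2 · 2 · 1 · 0
3 · 3 · 2 · 3 · 2 · 1
1 · 1 · 0 · 1 · 0 · 0
t=11: 3 · 1 · 2 · 3 · 0 · 2
0 · 1 · 3 · 2 · 1 · 0
1 · 2 · 3 · 3 · 2 · 1
2 · 2 · 0 · 1 · 0 · 0
t=12: 3 · 1 · 2 · 3 · 0 · 2
0 · 1 · 3 · 2 · 1 · 0
1 · 3 · 3 · 3 · 2 · 1
2 · 2 · 0 · 1 · 0 · 0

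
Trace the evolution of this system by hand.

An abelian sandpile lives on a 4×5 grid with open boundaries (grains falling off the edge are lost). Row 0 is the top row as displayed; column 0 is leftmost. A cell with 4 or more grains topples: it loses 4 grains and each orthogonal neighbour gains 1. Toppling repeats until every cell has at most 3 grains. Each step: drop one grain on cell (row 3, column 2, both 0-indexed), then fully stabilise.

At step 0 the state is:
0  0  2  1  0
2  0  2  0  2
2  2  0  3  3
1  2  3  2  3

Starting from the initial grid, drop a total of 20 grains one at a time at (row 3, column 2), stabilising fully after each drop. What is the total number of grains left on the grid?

35

t=0: 0  0  2  1  0
2  0  2  0  2
2  2  0  3  3
1  2  3  2  3
t=1: 0  0  2  1  0
2  0  2  0  2
2  2  1  3  3
1  3  0  3  3
t=2: 0  0  2  1  0
2  0  2  0  2
2  2  1  3  3
1  3  1  3  3
t=3: 0  0  2  1  0
2  0  2  0  2
2  2  1  3  3
1  3  2  3  3
t=4: 0  0  2  1  0
2  0  2  0  2
2  2  1  3  3
1  3  3  3  3
t=5: 0  0  2  1  0
2  0  2  1  3
2  3  3  1  1
2  0  2  2  1
t=6: 0  0  2  1  0
2  0  2  1  3
2  3  3  1  1
2  0  3  2  1
t=7: 0  0  2  1  0
2  1  3  1  3
3  0  1  2  1
2  2  1  3  1
t=8: 0  0  2  1  0
2  1  3  1  3
3  0  1  2  1
2  2  2  3  1
t=9: 0  0  2  1  0
2  1  3  1  3
3  0  1  2  1
2  2  3  3  1
t=10: 0  0  2  1  0
2  1  3  1  3
3  0  2  3  1
2  3  1  0  2
t=11: 0  0  2  1  0
2  1  3  1  3
3  0  2  3  1
2  3  2  0  2
t=12: 0  0  2  1  0
2  1  3  1  3
3  0  2  3  1
2  3  3  0  2
t=13: 0  0  2  1  0
2  1  3  1  3
3  1  3  3  1
3  0  1  1  2
t=14: 0  0  2  1  0
2  1  3  1  3
3  1  3  3  1
3  0  2  1  2
t=15: 0  0  2  1  0
2  1  3  1  3
3  1  3  3  1
3  0  3  1  2
t=16: 0  0  3  1  0
2  2  0  3  3
3  2  2  0  2
3  1  1  3  2
t=17: 0  0  3  1  0
2  2  0  3  3
3  2  2  0  2
3  1  2  3  2
t=18: 0  0  3  1  0
2  2  0  3  3
3  2  2  0  2
3  1  3  3  2
t=19: 0  0  3  1  0
2  2  0  3  3
3  2  3  1  2
3  2  1  0  3
t=20: 0  0  3  1  0
2  2  0  3  3
3  2  3  1  2
3  2  2  0  3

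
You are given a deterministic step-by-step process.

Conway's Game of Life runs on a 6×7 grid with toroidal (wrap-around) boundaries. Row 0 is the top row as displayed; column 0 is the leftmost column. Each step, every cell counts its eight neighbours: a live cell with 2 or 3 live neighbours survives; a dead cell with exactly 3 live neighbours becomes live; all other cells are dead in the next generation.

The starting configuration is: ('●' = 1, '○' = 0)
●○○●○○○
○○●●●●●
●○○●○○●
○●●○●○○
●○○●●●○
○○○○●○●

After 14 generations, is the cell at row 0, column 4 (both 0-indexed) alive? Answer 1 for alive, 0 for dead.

0) ●○○●○○○
○○●●●●●
●○○●○○●
○●●○●○○
●○○●●●○
○○○○●○●
1) ●○●○○○○
○●●○○●○
●○○○○○●
○●●○○○○
●●●○○○●
●○○○○○●
2) ●○●○○○○
○○●○○○○
●○○○○○●
○○●○○○○
○○●○○○●
○○●○○○○
3) ○○●●○○○
●○○○○○●
○●○○○○○
●●○○○○●
○●●●○○○
○○●●○○○
4) ○●●●○○○
●●●○○○○
○●○○○○○
○○○○○○○
○○○●○○○
○○○○●○○
5) ●○○●○○○
●○○●○○○
●●●○○○○
○○○○○○○
○○○○○○○
○○○○●○○
6) ○○○●●○○
●○○●○○●
●●●○○○○
○●○○○○○
○○○○○○○
○○○○○○○
7) ○○○●●○○
●○○●●○●
○○●○○○●
●●●○○○○
○○○○○○○
○○○○○○○
8) ○○○●●●○
●○●○●○●
○○●○○●●
●●●○○○○
○●○○○○○
○○○○○○○
9) ○○○●●●●
●●●○○○○
○○●○○●○
●○●○○○●
●●●○○○○
○○○○●○○
10) ●●●●●●●
●●●○○○○
○○●●○○○
●○●●○○●
●○●●○○●
●●●○●○●
11) ○○○○●○○
○○○○○●○
○○○○○○●
●○○○●○●
○○○○●○○
○○○○○○○
12) ○○○○○○○
○○○○○●○
●○○○○○●
●○○○○○●
○○○○○●○
○○○○○○○
13) ○○○○○○○
○○○○○○●
●○○○○●○
●○○○○●○
○○○○○○●
○○○○○○○
14) ○○○○○○○
○○○○○○●
●○○○○●○
●○○○○●○
○○○○○○●
○○○○○○○

0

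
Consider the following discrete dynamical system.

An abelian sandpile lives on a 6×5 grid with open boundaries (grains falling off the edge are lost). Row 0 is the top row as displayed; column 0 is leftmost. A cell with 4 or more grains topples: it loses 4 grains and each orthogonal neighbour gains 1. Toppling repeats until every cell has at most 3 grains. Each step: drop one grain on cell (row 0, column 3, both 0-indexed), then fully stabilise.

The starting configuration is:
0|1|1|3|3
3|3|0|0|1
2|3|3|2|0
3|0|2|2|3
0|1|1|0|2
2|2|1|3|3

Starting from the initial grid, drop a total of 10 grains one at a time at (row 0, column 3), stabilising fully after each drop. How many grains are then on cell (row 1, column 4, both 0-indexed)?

2

0) 0|1|1|3|3
3|3|0|0|1
2|3|3|2|0
3|0|2|2|3
0|1|1|0|2
2|2|1|3|3
1) 0|1|2|1|0
3|3|0|1|2
2|3|3|2|0
3|0|2|2|3
0|1|1|0|2
2|2|1|3|3
2) 0|1|2|2|0
3|3|0|1|2
2|3|3|2|0
3|0|2|2|3
0|1|1|0|2
2|2|1|3|3
3) 0|1|2|3|0
3|3|0|1|2
2|3|3|2|0
3|0|2|2|3
0|1|1|0|2
2|2|1|3|3
4) 0|1|3|0|1
3|3|0|2|2
2|3|3|2|0
3|0|2|2|3
0|1|1|0|2
2|2|1|3|3
5) 0|1|3|1|1
3|3|0|2|2
2|3|3|2|0
3|0|2|2|3
0|1|1|0|2
2|2|1|3|3
6) 0|1|3|2|1
3|3|0|2|2
2|3|3|2|0
3|0|2|2|3
0|1|1|0|2
2|2|1|3|3
7) 0|1|3|3|1
3|3|0|2|2
2|3|3|2|0
3|0|2|2|3
0|1|1|0|2
2|2|1|3|3
8) 0|2|0|1|2
3|3|1|3|2
2|3|3|2|0
3|0|2|2|3
0|1|1|0|2
2|2|1|3|3
9) 0|2|0|2|2
3|3|1|3|2
2|3|3|2|0
3|0|2|2|3
0|1|1|0|2
2|2|1|3|3
10) 0|2|0|3|2
3|3|1|3|2
2|3|3|2|0
3|0|2|2|3
0|1|1|0|2
2|2|1|3|3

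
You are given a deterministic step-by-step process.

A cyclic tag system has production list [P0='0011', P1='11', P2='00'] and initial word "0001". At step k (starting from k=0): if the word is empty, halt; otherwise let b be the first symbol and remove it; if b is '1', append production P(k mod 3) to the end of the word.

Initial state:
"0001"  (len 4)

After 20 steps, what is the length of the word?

10

0) "0001"  (len 4)
1) "001"  (len 3)
2) "01"  (len 2)
3) "1"  (len 1)
4) "0011"  (len 4)
5) "011"  (len 3)
6) "11"  (len 2)
7) "10011"  (len 5)
8) "001111"  (len 6)
9) "01111"  (len 5)
10) "1111"  (len 4)
11) "11111"  (len 5)
12) "111100"  (len 6)
13) "111000011"  (len 9)
14) "1100001111"  (len 10)
15) "10000111100"  (len 11)
16) "00001111000011"  (len 14)
17) "0001111000011"  (len 13)
18) "001111000011"  (len 12)
19) "01111000011"  (len 11)
20) "1111000011"  (len 10)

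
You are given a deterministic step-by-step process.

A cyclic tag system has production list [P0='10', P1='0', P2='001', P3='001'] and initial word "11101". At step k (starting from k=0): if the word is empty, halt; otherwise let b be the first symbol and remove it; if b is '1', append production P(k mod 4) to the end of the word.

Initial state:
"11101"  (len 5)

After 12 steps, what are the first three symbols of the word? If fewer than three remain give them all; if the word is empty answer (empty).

000

t=0: "11101"  (len 5)
t=1: "110110"  (len 6)
t=2: "101100"  (len 6)
t=3: "01100001"  (len 8)
t=4: "1100001"  (len 7)
t=5: "10000110"  (len 8)
t=6: "00001100"  (len 8)
t=7: "0001100"  (len 7)
t=8: "001100"  (len 6)
t=9: "01100"  (len 5)
t=10: "1100"  (len 4)
t=11: "100001"  (len 6)
t=12: "00001001"  (len 8)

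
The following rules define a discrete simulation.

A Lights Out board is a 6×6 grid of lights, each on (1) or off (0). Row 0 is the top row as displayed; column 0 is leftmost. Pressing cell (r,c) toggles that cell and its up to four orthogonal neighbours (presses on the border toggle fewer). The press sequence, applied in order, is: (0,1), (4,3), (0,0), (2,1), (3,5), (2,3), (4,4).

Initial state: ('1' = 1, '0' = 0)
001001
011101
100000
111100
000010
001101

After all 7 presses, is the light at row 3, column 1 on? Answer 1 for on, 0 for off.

0

0) 001001
011101
100000
111100
000010
001101
1) 110001
001101
100000
111100
000010
001101
2) 110001
001101
100000
111000
001100
001001
3) 000001
101101
100000
111000
001100
001001
4) 000001
111101
011000
101000
001100
001001
5) 000001
111101
011001
101011
001101
001001
6) 000001
111001
010111
101111
001101
001001
7) 000001
111001
010111
101101
001010
001011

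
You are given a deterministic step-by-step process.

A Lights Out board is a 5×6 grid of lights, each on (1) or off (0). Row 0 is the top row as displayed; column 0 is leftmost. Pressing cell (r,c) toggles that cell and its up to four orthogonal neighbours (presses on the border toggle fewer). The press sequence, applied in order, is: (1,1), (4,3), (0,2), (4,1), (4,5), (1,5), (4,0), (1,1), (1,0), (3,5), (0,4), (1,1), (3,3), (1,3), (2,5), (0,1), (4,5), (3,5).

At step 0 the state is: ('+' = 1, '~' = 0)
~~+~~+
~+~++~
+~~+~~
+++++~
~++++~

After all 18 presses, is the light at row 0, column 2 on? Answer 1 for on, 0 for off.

gen 0: ~~+~~+
~+~++~
+~~+~~
+++++~
~++++~
gen 1: ~++~~+
+~+++~
++~+~~
+++++~
~++++~
gen 2: ~++~~+
+~+++~
++~+~~
+++~+~
~+~~~~
gen 3: ~~~+~+
+~~++~
++~+~~
+++~+~
~+~~~~
gen 4: ~~~+~+
+~~++~
++~+~~
+~+~+~
+~+~~~
gen 5: ~~~+~+
+~~++~
++~+~~
+~+~++
+~+~++
gen 6: ~~~+~~
+~~+~+
++~+~+
+~+~++
+~+~++
gen 7: ~~~+~~
+~~+~+
++~+~+
~~+~++
~++~++
gen 8: ~+~+~~
~+++~+
+~~+~+
~~+~++
~++~++
gen 9: ++~+~~
+~++~+
~~~+~+
~~+~++
~++~++
gen 10: ++~+~~
+~++~+
~~~+~~
~~+~~~
~++~+~
gen 11: ++~~++
+~++++
~~~+~~
~~+~~~
~++~+~
gen 12: +~~~++
~+~+++
~+~+~~
~~+~~~
~++~+~
gen 13: +~~~++
~+~+++
~+~~~~
~~~++~
~++++~
gen 14: +~~+++
~++~~+
~+~+~~
~~~++~
~++++~
gen 15: +~~+++
~++~~~
~+~+++
~~~+++
~++++~
gen 16: ~+++++
~~+~~~
~+~+++
~~~+++
~++++~
gen 17: ~+++++
~~+~~~
~+~+++
~~~++~
~+++~+
gen 18: ~+++++
~~+~~~
~+~++~
~~~+~+
~+++~~

1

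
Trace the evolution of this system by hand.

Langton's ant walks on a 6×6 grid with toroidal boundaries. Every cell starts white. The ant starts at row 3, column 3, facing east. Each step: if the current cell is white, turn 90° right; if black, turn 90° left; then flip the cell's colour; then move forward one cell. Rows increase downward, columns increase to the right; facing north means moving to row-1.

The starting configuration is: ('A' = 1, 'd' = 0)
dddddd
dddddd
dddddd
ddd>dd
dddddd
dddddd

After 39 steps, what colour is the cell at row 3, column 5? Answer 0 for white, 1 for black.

k=0  dddddd
dddddd
dddddd
ddd>dd
dddddd
dddddd
k=1  dddddd
dddddd
dddddd
dddAdd
dddvdd
dddddd
k=2  dddddd
dddddd
dddddd
dddAdd
dd<Add
dddddd
k=3  dddddd
dddddd
dddddd
dd^Add
ddAAdd
dddddd
k=4  dddddd
dddddd
dddddd
ddA>dd
ddAAdd
dddddd
k=5  dddddd
dddddd
ddd^dd
ddAddd
ddAAdd
dddddd
k=6  dddddd
dddddd
dddA>d
ddAddd
ddAAdd
dddddd
k=7  dddddd
dddddd
dddAAd
ddAdvd
ddAAdd
dddddd
k=8  dddddd
dddddd
dddAAd
ddA<Ad
ddAAdd
dddddd
k=9  dddddd
dddddd
ddd^Ad
ddAAAd
ddAAdd
dddddd
k=10  dddddd
dddddd
dd<dAd
ddAAAd
ddAAdd
dddddd
k=11  dddddd
dd^ddd
ddAdAd
ddAAAd
ddAAdd
dddddd
k=12  dddddd
ddA>dd
ddAdAd
ddAAAd
ddAAdd
dddddd
k=13  dddddd
ddAAdd
ddAvAd
ddAAAd
ddAAdd
dddddd
k=14  dddddd
ddAAdd
dd<AAd
ddAAAd
ddAAdd
dddddd
k=15  dddddd
ddAAdd
dddAAd
ddvAAd
ddAAdd
dddddd
k=16  dddddd
ddAAdd
dddAAd
ddd>Ad
ddAAdd
dddddd
k=17  dddddd
ddAAdd
ddd^Ad
ddddAd
ddAAdd
dddddd
k=18  dddddd
ddAAdd
dd<dAd
ddddAd
ddAAdd
dddddd
k=19  dddddd
dd^Add
ddAdAd
ddddAd
ddAAdd
dddddd
k=20  dddddd
d<dAdd
ddAdAd
ddddAd
ddAAdd
dddddd
k=21  d^dddd
dAdAdd
ddAdAd
ddddAd
ddAAdd
dddddd
k=22  dA>ddd
dAdAdd
ddAdAd
ddddAd
ddAAdd
dddddd
k=23  dAAddd
dAvAdd
ddAdAd
ddddAd
ddAAdd
dddddd
k=24  dAAddd
d<AAdd
ddAdAd
ddddAd
ddAAdd
dddddd
k=25  dAAddd
ddAAdd
dvAdAd
ddddAd
ddAAdd
dddddd
k=26  dAAddd
ddAAdd
<AAdAd
ddddAd
ddAAdd
dddddd
k=27  dAAddd
^dAAdd
AAAdAd
ddddAd
ddAAdd
dddddd
k=28  dAAddd
A>AAdd
AAAdAd
ddddAd
ddAAdd
dddddd
k=29  dAAddd
AAAAdd
AvAdAd
ddddAd
ddAAdd
dddddd
k=30  dAAddd
AAAAdd
Ad>dAd
ddddAd
ddAAdd
dddddd
k=31  dAAddd
AA^Add
AdddAd
ddddAd
ddAAdd
dddddd
k=32  dAAddd
A<dAdd
AdddAd
ddddAd
ddAAdd
dddddd
k=33  dAAddd
AddAdd
AvddAd
ddddAd
ddAAdd
dddddd
k=34  dAAddd
AddAdd
<AddAd
ddddAd
ddAAdd
dddddd
k=35  dAAddd
AddAdd
dAddAd
vdddAd
ddAAdd
dddddd
k=36  dAAddd
AddAdd
dAddAd
AdddA<
ddAAdd
dddddd
k=37  dAAddd
AddAdd
dAddA^
AdddAA
ddAAdd
dddddd
k=38  dAAddd
AddAdd
>AddAA
AdddAA
ddAAdd
dddddd
k=39  dAAddd
AddAdd
AAddAA
vdddAA
ddAAdd
dddddd

1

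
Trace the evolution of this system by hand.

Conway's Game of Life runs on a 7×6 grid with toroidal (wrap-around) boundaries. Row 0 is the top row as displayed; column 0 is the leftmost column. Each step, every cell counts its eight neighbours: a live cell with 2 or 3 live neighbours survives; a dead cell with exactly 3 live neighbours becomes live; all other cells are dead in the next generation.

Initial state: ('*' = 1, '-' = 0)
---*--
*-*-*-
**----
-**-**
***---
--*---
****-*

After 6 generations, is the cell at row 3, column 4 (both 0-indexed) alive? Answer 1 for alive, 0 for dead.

0) ---*--
*-*-*-
**----
-**-**
***---
--*---
****-*
1) ------
*-**-*
----*-
---*-*
*----*
-----*
**-**-
2) ------
---***
*-*---
*----*
*----*
-*----
*---**
3) *--*--
---***
**-*--
------
-*---*
-*--*-
*----*
4) *--*--
-*-*-*
*-**-*
-**---
*-----
-*--*-
**--**
5) ---*--
-*-*-*
---*-*
--**-*
*-*---
-*--*-
-****-
6) **----
*--*--
---*-*
****-*
*-*-**
*---**
-*--*-

0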